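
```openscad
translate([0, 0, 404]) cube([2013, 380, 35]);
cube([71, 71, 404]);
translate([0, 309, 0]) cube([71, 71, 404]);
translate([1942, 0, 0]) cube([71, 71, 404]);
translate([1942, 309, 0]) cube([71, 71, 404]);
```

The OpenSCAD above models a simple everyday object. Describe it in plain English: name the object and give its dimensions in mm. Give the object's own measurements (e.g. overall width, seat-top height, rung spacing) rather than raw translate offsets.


A bench: a 2013×380 mm seat slab, 35 mm thick, top at z = 439 mm, on four 71×71 mm square legs flush with the seat corners and standing on z = 0.


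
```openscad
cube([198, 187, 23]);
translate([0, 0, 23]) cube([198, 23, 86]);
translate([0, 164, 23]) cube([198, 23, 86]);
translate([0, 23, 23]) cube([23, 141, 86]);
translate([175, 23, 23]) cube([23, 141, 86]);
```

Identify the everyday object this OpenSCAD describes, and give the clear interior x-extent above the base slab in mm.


An open box. The internal width is 152 mm.

A 198×187 base slab with four walls standing on it — an open box. The base is 198 mm wide and the walls are 23 mm thick, so the internal width is 198 − 2 × 23 = 152 mm.


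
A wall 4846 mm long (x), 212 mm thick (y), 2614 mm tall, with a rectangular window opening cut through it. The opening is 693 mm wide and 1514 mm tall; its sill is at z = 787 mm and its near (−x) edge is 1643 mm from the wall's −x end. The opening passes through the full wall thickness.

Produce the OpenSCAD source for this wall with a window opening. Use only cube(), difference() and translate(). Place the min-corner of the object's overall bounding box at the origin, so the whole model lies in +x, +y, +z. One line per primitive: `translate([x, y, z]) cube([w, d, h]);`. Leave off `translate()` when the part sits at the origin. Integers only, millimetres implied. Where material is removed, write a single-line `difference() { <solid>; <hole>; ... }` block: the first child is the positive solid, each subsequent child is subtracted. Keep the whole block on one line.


difference() { cube([4846, 212, 2614]); translate([1643, 0, 787]) cube([693, 212, 1514]); }


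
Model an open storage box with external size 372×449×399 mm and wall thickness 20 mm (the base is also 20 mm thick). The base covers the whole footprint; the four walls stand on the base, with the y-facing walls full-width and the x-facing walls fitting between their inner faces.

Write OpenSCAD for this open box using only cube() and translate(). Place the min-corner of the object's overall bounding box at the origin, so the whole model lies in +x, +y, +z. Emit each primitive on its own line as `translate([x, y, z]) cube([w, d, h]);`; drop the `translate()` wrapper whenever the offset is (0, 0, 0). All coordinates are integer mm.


cube([372, 449, 20]);
translate([0, 0, 20]) cube([372, 20, 379]);
translate([0, 429, 20]) cube([372, 20, 379]);
translate([0, 20, 20]) cube([20, 409, 379]);
translate([352, 20, 20]) cube([20, 409, 379]);


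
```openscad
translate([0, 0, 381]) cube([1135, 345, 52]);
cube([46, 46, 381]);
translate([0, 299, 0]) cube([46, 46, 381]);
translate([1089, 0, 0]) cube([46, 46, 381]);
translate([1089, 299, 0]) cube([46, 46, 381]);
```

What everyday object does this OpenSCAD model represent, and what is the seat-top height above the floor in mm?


A bench. The seat-top height is 433 mm.

A long slab on four corner posts — a bench. The slab sits at z = 381 with thickness 52, so the top is 381 + 52 = 433 mm.


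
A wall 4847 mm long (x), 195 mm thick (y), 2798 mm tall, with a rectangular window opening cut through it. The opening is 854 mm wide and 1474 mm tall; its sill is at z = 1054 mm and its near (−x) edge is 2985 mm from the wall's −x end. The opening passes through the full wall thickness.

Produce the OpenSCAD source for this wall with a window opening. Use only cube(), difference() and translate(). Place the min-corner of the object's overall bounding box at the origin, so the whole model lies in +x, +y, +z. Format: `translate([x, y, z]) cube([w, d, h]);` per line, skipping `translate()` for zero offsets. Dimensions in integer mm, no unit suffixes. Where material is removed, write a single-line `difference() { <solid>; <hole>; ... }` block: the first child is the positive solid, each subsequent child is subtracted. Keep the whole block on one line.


difference() { cube([4847, 195, 2798]); translate([2985, 0, 1054]) cube([854, 195, 1474]); }


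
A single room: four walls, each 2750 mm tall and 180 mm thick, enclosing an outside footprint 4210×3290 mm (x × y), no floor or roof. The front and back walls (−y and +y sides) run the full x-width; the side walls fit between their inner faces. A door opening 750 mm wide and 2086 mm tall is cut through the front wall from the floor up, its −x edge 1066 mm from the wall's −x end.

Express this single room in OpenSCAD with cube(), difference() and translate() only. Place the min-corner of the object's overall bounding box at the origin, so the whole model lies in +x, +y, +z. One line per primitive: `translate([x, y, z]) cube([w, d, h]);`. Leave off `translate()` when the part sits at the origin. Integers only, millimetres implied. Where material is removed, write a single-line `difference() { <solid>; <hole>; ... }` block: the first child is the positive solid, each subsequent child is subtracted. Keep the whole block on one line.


difference() { cube([4210, 180, 2750]); translate([1066, 0, 0]) cube([750, 180, 2086]); }
translate([0, 3110, 0]) cube([4210, 180, 2750]);
translate([0, 180, 0]) cube([180, 2930, 2750]);
translate([4030, 180, 0]) cube([180, 2930, 2750]);


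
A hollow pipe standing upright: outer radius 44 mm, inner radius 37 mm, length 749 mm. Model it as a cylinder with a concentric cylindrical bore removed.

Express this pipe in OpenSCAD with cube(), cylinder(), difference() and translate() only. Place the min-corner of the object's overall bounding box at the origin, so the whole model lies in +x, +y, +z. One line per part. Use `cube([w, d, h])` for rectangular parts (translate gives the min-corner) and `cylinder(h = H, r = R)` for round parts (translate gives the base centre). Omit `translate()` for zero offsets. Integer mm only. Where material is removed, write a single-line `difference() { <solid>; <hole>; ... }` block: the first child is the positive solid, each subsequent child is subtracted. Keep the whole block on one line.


difference() { translate([44, 44, 0]) cylinder(h = 749, r = 44); translate([44, 44, 0]) cylinder(h = 749, r = 37); }


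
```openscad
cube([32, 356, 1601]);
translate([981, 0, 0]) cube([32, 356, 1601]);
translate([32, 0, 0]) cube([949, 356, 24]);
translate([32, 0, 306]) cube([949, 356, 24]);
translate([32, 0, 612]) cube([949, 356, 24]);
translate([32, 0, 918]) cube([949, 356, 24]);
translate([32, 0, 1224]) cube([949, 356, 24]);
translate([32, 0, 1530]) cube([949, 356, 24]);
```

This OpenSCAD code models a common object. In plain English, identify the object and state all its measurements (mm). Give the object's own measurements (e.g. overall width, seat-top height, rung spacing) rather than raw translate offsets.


An open bookshelf. Two side panels, each 32 mm thick, 356 mm deep and 1601 mm tall, stand 1013 mm apart (outside-to-outside). Between them sit 6 shelves, each 24 mm thick and 356 mm deep, spanning the full gap between the sides. The bottom shelf rests on the floor (its underside at z = 0) and the clear gap between one shelf's top and the next shelf's underside is 282 mm.


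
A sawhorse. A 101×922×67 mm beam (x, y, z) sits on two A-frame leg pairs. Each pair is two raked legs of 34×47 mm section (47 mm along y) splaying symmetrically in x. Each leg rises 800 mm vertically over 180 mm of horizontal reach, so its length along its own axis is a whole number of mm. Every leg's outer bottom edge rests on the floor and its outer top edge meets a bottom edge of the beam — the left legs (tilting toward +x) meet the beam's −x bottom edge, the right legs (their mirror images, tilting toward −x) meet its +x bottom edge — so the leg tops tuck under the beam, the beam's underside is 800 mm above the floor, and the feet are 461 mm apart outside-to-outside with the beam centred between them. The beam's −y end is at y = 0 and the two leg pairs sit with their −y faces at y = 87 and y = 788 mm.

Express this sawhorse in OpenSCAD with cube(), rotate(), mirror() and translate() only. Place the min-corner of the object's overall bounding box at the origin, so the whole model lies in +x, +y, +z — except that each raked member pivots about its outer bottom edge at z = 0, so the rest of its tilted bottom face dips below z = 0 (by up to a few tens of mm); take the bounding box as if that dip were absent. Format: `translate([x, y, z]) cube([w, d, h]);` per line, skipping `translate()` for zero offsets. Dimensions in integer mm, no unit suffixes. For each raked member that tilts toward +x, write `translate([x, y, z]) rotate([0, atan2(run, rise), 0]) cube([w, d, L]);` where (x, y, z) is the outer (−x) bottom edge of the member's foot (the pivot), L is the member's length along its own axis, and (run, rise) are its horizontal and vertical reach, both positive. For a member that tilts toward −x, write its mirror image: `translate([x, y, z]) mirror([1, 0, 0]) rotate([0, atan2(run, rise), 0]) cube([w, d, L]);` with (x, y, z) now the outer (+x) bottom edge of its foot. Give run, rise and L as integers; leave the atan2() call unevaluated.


// leg length = √(180² + 800²) = 820
// right-leg outer foot x = 2·180 + 101 = 461
// beam min-corner = (180, 0, 800)
translate([180, 0, 800]) cube([101, 922, 67]);
translate([0, 87, 0]) rotate([0, atan2(180, 800), 0]) cube([34, 47, 820]);
translate([461, 87, 0]) mirror([1, 0, 0]) rotate([0, atan2(180, 800), 0]) cube([34, 47, 820]);
translate([0, 788, 0]) rotate([0, atan2(180, 800), 0]) cube([34, 47, 820]);
translate([461, 788, 0]) mirror([1, 0, 0]) rotate([0, atan2(180, 800), 0]) cube([34, 47, 820]);


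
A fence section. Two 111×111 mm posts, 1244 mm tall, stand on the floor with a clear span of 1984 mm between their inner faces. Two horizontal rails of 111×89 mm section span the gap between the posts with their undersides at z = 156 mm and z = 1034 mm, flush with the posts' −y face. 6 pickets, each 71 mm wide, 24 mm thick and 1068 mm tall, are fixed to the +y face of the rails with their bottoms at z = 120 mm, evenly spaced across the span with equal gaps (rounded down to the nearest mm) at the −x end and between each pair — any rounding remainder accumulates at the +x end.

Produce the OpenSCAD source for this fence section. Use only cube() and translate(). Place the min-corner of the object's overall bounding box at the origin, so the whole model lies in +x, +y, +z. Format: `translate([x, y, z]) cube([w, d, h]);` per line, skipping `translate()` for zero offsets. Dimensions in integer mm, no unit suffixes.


cube([111, 111, 1244]);
translate([2095, 0, 0]) cube([111, 111, 1244]);
translate([111, 0, 156]) cube([1984, 111, 89]);
translate([111, 0, 1034]) cube([1984, 111, 89]);
translate([333, 111, 120]) cube([71, 24, 1068]);
translate([626, 111, 120]) cube([71, 24, 1068]);
translate([919, 111, 120]) cube([71, 24, 1068]);
translate([1212, 111, 120]) cube([71, 24, 1068]);
translate([1505, 111, 120]) cube([71, 24, 1068]);
translate([1798, 111, 120]) cube([71, 24, 1068]);


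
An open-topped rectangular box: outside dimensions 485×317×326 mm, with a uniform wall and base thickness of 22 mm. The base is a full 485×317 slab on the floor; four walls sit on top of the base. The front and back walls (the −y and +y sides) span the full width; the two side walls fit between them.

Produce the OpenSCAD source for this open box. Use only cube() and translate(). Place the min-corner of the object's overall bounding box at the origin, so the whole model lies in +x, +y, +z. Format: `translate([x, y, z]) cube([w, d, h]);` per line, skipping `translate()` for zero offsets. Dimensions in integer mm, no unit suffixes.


cube([485, 317, 22]);
translate([0, 0, 22]) cube([485, 22, 304]);
translate([0, 295, 22]) cube([485, 22, 304]);
translate([0, 22, 22]) cube([22, 273, 304]);
translate([463, 22, 22]) cube([22, 273, 304]);


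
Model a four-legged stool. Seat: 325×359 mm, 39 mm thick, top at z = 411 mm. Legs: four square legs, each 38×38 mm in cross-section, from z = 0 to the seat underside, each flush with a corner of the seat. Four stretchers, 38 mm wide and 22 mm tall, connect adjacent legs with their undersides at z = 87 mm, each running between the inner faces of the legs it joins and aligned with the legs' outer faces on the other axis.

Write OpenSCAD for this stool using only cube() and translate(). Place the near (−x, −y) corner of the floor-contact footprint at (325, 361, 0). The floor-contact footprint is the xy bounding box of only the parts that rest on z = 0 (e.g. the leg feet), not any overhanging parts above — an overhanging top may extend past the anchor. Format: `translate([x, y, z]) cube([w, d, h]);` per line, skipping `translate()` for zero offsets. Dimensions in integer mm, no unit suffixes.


translate([325, 361, 372]) cube([325, 359, 39]);
translate([325, 361, 0]) cube([38, 38, 372]);
translate([612, 361, 0]) cube([38, 38, 372]);
translate([325, 682, 0]) cube([38, 38, 372]);
translate([612, 682, 0]) cube([38, 38, 372]);
translate([363, 361, 87]) cube([249, 38, 22]);
translate([363, 682, 87]) cube([249, 38, 22]);
translate([325, 399, 87]) cube([38, 283, 22]);
translate([612, 399, 87]) cube([38, 283, 22]);


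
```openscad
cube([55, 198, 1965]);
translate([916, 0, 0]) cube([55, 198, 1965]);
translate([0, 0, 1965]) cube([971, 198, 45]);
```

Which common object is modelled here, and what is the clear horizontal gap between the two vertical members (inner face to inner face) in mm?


A door frame. The clear opening width is 861 mm.

Two 1965 mm tall posts with a header on top — a door frame. The left jamb is 55 mm wide at x = 0; the right jamb starts at x = 916. The clear opening is 916 − 55 = 861 mm.


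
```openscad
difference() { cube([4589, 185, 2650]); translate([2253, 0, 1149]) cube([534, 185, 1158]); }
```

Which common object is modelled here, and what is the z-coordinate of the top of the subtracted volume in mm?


A wall with a window opening. The window head height is 2307 mm.

A wall with a rectangular opening subtracted — a window. Sill at z = 1149, opening 1158 mm tall, so the head is at 1149 + 1158 = 2307 mm.


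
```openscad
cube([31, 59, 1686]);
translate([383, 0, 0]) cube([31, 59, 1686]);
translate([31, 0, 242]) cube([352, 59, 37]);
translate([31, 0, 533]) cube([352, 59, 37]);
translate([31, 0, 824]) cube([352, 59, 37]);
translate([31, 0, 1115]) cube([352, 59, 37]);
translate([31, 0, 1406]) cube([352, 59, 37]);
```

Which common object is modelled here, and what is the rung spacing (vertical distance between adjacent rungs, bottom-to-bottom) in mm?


A ladder. The rung spacing is 291 mm.

Two tall 31×59 posts with 5 short bars between them — a ladder. Adjacent rungs sit at z = 242 and z = 533, so the spacing is 533 − 242 = 291 mm.


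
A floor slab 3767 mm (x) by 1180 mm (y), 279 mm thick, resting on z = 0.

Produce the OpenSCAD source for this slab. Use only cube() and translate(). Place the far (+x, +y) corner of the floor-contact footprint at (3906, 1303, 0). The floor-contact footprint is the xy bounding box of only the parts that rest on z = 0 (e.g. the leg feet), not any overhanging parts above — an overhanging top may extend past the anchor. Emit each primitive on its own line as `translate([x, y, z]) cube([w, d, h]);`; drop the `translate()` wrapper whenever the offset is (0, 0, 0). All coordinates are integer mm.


translate([139, 123, 0]) cube([3767, 1180, 279]);


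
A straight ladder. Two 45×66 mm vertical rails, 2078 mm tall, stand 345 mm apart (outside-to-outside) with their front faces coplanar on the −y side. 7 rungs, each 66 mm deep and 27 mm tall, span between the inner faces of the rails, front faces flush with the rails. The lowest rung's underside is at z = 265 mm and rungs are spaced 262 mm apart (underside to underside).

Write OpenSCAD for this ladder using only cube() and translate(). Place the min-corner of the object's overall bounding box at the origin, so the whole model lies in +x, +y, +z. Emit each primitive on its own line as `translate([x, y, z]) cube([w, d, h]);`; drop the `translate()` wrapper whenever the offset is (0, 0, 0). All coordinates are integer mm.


// rung span = 345 - 2*45 = 255
// rung[k] z = 265 + k*262
cube([45, 66, 2078]);
translate([300, 0, 0]) cube([45, 66, 2078]);
translate([45, 0, 265]) cube([255, 66, 27]);
translate([45, 0, 527]) cube([255, 66, 27]);
translate([45, 0, 789]) cube([255, 66, 27]);
translate([45, 0, 1051]) cube([255, 66, 27]);
translate([45, 0, 1313]) cube([255, 66, 27]);
translate([45, 0, 1575]) cube([255, 66, 27]);
translate([45, 0, 1837]) cube([255, 66, 27]);


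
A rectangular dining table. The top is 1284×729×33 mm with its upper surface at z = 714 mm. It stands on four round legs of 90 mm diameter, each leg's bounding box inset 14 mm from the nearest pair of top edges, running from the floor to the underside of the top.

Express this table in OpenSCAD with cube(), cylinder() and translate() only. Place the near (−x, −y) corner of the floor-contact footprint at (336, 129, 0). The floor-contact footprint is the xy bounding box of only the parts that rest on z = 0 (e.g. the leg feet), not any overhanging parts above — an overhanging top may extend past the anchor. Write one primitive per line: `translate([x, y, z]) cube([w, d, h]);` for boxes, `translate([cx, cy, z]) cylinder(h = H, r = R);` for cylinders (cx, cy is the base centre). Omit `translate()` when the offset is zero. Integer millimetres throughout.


// leg_h = 714 - 33 = 681
translate([322, 115, 681]) cube([1284, 729, 33]);
translate([381, 174, 0]) cylinder(h = 681, r = 45);
translate([1547, 174, 0]) cylinder(h = 681, r = 45);
translate([381, 785, 0]) cylinder(h = 681, r = 45);
translate([1547, 785, 0]) cylinder(h = 681, r = 45);


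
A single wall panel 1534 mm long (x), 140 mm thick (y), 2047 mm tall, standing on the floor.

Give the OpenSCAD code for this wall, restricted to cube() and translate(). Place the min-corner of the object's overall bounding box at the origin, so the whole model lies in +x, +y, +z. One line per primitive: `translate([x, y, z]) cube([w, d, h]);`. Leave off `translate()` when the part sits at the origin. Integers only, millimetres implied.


cube([1534, 140, 2047]);


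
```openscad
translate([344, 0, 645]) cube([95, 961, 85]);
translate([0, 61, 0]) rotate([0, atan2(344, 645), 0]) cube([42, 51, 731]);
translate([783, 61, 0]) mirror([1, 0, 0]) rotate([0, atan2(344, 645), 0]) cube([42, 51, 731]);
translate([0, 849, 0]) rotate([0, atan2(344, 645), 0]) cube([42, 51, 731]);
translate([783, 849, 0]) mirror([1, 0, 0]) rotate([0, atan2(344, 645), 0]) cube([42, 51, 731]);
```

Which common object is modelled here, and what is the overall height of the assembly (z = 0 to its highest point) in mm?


A sawhorse. The overall height is 730 mm.

A beam across two mirrored pairs of raked legs — a sawhorse. The beam's underside is at z = 645 (matching the legs' vertical rise in atan2(344, 645)) and the beam is 85 mm tall, so its top is at 645 + 85 = 730 mm. The raked legs top out at the beam's underside, so that is the highest point.


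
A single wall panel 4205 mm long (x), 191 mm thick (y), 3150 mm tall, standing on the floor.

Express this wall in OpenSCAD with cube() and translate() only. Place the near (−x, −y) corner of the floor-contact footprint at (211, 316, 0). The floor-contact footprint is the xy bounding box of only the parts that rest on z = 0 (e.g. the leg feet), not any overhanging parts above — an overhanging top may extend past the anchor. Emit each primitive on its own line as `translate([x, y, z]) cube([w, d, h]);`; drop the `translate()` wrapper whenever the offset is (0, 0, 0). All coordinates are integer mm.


translate([211, 316, 0]) cube([4205, 191, 3150]);


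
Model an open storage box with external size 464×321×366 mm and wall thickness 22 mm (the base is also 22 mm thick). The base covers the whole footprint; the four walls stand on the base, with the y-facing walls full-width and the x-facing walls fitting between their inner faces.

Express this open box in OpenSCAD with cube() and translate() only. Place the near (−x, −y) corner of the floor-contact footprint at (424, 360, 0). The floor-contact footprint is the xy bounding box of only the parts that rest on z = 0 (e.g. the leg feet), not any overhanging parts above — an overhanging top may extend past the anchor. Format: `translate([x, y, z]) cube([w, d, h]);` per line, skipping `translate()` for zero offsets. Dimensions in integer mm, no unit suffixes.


translate([424, 360, 0]) cube([464, 321, 22]);
translate([424, 360, 22]) cube([464, 22, 344]);
translate([424, 659, 22]) cube([464, 22, 344]);
translate([424, 382, 22]) cube([22, 277, 344]);
translate([866, 382, 22]) cube([22, 277, 344]);


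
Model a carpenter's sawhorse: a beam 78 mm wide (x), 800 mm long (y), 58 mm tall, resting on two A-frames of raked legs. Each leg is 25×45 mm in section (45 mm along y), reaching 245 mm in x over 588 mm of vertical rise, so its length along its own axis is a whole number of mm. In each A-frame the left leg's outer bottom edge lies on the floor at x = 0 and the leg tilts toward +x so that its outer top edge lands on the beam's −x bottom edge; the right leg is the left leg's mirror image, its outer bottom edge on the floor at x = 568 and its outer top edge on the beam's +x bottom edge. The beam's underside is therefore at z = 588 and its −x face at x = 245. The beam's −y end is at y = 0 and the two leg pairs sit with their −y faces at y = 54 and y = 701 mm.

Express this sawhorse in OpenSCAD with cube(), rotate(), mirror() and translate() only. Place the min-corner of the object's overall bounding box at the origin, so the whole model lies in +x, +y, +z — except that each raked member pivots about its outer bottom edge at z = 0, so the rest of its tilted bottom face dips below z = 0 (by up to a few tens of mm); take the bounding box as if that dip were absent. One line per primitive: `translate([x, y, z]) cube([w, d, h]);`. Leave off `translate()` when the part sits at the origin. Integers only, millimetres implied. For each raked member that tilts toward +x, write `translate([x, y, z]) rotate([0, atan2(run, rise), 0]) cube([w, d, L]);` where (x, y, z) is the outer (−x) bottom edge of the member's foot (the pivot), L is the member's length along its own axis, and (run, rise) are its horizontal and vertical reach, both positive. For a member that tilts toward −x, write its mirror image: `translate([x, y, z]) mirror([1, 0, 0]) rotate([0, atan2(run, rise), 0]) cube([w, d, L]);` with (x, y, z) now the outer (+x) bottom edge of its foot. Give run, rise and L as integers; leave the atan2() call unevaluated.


translate([245, 0, 588]) cube([78, 800, 58]);
translate([0, 54, 0]) rotate([0, atan2(245, 588), 0]) cube([25, 45, 637]);
translate([568, 54, 0]) mirror([1, 0, 0]) rotate([0, atan2(245, 588), 0]) cube([25, 45, 637]);
translate([0, 701, 0]) rotate([0, atan2(245, 588), 0]) cube([25, 45, 637]);
translate([568, 701, 0]) mirror([1, 0, 0]) rotate([0, atan2(245, 588), 0]) cube([25, 45, 637]);


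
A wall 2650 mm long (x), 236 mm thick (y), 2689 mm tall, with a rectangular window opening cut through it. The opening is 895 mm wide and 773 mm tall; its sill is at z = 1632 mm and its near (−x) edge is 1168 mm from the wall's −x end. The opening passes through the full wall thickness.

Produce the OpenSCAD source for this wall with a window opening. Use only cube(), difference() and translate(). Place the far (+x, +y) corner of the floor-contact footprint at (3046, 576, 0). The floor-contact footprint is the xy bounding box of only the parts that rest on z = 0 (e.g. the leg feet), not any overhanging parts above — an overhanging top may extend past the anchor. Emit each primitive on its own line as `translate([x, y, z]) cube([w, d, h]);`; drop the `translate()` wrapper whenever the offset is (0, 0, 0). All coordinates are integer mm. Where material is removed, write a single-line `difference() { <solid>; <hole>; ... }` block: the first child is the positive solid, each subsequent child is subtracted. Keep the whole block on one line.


difference() { translate([396, 340, 0]) cube([2650, 236, 2689]); translate([1564, 340, 1632]) cube([895, 236, 773]); }


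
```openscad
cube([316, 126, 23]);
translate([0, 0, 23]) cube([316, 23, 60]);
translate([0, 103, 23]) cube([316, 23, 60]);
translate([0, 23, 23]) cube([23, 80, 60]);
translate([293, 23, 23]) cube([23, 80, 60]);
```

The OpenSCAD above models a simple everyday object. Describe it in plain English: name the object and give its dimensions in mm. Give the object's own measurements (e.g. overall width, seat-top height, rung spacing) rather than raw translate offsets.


An open-topped rectangular box: outside dimensions 316×126×83 mm, with a uniform wall and base thickness of 23 mm. The base is a full 316×126 slab on the floor; four walls sit on top of the base. The front and back walls (the −y and +y sides) span the full width; the two side walls fit between them.


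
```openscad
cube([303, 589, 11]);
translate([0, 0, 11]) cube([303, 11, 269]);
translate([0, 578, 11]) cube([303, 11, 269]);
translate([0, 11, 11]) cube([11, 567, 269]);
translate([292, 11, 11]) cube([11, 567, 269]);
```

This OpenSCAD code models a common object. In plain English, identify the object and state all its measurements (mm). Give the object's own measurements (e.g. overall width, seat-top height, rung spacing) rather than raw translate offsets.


An open-topped rectangular box: outside dimensions 303×589×280 mm, with a uniform wall and base thickness of 11 mm. The base is a full 303×589 slab on the floor; four walls sit on top of the base. The front and back walls (the −y and +y sides) span the full width; the two side walls fit between them.


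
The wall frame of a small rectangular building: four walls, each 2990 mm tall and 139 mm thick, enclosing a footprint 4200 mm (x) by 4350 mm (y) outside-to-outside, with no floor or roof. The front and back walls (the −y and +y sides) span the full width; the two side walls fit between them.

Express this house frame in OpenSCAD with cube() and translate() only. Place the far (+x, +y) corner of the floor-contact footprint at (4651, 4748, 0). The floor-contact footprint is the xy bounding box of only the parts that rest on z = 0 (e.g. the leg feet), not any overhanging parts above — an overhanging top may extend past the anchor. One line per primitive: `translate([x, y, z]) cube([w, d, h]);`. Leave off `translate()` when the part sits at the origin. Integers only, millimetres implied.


translate([451, 398, 0]) cube([4200, 139, 2990]);
translate([451, 4609, 0]) cube([4200, 139, 2990]);
translate([451, 537, 0]) cube([139, 4072, 2990]);
translate([4512, 537, 0]) cube([139, 4072, 2990]);


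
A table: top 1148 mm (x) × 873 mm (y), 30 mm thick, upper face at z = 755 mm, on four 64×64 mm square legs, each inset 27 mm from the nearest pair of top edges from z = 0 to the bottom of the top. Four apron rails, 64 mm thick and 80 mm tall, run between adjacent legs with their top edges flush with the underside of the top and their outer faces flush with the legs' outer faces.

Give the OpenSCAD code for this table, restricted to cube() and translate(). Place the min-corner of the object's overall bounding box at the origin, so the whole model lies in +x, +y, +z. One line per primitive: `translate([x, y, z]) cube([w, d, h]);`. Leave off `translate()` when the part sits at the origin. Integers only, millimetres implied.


// leg_h = 755 - 30 = 725
// apron z = 725 - 80 = 645
translate([0, 0, 725]) cube([1148, 873, 30]);
translate([27, 27, 0]) cube([64, 64, 725]);
translate([1057, 27, 0]) cube([64, 64, 725]);
translate([27, 782, 0]) cube([64, 64, 725]);
translate([1057, 782, 0]) cube([64, 64, 725]);
translate([91, 27, 645]) cube([966, 64, 80]);
translate([91, 782, 645]) cube([966, 64, 80]);
translate([27, 91, 645]) cube([64, 691, 80]);
translate([1057, 91, 645]) cube([64, 691, 80]);


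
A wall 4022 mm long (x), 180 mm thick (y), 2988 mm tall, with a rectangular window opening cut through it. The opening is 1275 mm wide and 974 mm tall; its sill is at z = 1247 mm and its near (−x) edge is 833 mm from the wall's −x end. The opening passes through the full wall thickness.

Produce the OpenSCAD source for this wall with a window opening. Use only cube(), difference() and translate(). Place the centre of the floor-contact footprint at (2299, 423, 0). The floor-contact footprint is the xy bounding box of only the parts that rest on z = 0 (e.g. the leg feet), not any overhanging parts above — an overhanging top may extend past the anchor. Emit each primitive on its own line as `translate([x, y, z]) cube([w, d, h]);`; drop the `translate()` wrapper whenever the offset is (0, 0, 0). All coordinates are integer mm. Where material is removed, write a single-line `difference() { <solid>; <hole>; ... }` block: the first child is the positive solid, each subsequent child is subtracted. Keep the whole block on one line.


difference() { translate([288, 333, 0]) cube([4022, 180, 2988]); translate([1121, 333, 1247]) cube([1275, 180, 974]); }


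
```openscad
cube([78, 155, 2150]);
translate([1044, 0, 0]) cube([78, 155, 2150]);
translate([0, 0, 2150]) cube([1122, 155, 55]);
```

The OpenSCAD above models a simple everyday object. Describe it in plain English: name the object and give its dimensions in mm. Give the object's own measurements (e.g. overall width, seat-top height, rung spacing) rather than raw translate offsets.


A door frame. The clear opening is 966 mm wide and 2150 mm high. Two 78 mm wide jambs, 155 mm deep, stand either side of the opening from the floor to the top of the opening. A 55 mm thick head sits across the top of both jambs, spanning the full outside width of the frame.


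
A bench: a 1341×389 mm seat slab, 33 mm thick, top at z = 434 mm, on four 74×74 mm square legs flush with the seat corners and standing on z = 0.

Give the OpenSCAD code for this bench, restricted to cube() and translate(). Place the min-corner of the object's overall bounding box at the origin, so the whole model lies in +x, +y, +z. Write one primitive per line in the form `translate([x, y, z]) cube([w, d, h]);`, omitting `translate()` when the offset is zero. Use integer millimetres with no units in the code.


translate([0, 0, 401]) cube([1341, 389, 33]);
cube([74, 74, 401]);
translate([0, 315, 0]) cube([74, 74, 401]);
translate([1267, 0, 0]) cube([74, 74, 401]);
translate([1267, 315, 0]) cube([74, 74, 401]);


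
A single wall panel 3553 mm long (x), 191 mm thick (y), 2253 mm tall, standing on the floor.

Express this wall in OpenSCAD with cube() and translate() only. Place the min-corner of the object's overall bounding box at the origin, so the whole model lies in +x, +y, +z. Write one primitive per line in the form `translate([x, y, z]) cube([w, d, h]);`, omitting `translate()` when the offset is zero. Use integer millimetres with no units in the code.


cube([3553, 191, 2253]);


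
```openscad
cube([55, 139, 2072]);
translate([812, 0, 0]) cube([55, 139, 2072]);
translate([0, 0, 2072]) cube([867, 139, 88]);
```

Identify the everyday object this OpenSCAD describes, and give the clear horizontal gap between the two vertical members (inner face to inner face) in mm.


A door frame. The clear opening width is 757 mm.

Two 2072 mm tall posts with a header on top — a door frame. The left jamb is 55 mm wide at x = 0; the right jamb starts at x = 812. The clear opening is 812 − 55 = 757 mm.


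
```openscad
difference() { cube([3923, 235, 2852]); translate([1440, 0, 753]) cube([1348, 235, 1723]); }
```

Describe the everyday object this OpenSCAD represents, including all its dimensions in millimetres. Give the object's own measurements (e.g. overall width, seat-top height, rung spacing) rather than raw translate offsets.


A wall 3923 mm long (x), 235 mm thick (y), 2852 mm tall, with a rectangular window opening cut through it. The opening is 1348 mm wide and 1723 mm tall; its sill is at z = 753 mm and its near (−x) edge is 1440 mm from the wall's −x end. The opening passes through the full wall thickness.


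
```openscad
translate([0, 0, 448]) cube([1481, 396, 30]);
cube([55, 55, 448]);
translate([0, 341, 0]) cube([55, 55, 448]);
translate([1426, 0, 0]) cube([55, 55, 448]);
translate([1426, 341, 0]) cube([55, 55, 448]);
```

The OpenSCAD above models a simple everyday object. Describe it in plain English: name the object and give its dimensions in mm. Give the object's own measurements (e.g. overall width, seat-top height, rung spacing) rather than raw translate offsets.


A long wooden bench with a 1481 mm (x) × 396 mm (y) seat, 30 mm thick, its top surface 478 mm above the floor. Four 55 mm square legs at the seat corners, flush with the edges, run from z = 0 to the seat underside.


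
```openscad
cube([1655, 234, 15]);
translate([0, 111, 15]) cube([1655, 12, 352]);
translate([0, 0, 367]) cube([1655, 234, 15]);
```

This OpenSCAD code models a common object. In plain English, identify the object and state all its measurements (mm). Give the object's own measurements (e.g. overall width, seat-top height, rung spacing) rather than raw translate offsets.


An I-beam lying along x, 1655 mm long. Overall section height 382 mm. Two flanges 234 mm wide (y) and 15 mm thick, one on the floor and one at the top; a web 12 mm thick runs between them, centred on the flange width.


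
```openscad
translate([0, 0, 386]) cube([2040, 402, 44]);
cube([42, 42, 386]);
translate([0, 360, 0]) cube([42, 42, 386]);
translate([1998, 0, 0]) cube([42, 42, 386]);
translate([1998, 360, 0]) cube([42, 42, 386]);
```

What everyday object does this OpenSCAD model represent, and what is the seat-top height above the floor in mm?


A bench. The seat-top height is 430 mm.

A long slab on four corner posts — a bench. The slab sits at z = 386 with thickness 44, so the top is 386 + 44 = 430 mm.


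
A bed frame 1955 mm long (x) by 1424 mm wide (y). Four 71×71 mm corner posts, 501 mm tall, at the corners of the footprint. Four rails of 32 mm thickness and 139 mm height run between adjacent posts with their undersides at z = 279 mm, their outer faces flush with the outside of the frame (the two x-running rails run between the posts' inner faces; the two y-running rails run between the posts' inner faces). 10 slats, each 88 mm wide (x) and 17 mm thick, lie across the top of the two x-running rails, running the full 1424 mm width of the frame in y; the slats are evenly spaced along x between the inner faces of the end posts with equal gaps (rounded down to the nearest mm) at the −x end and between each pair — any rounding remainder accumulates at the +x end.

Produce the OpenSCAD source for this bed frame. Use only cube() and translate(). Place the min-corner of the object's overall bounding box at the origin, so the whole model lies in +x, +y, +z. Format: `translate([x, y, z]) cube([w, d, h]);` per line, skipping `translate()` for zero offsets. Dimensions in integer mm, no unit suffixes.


// slat z = rail_z + rail_h = 279 + 139 = 418
// slat gap = ⌊(1813 − 10·88) / 11⌋ = 84
cube([71, 71, 501]);
translate([0, 1353, 0]) cube([71, 71, 501]);
translate([1884, 0, 0]) cube([71, 71, 501]);
translate([1884, 1353, 0]) cube([71, 71, 501]);
translate([71, 0, 279]) cube([1813, 32, 139]);
translate([71, 1392, 279]) cube([1813, 32, 139]);
translate([0, 71, 279]) cube([32, 1282, 139]);
translate([1923, 71, 279]) cube([32, 1282, 139]);
translate([155, 0, 418]) cube([88, 1424, 17]);
translate([327, 0, 418]) cube([88, 1424, 17]);
translate([499, 0, 418]) cube([88, 1424, 17]);
translate([671, 0, 418]) cube([88, 1424, 17]);
translate([843, 0, 418]) cube([88, 1424, 17]);
translate([1015, 0, 418]) cube([88, 1424, 17]);
translate([1187, 0, 418]) cube([88, 1424, 17]);
translate([1359, 0, 418]) cube([88, 1424, 17]);
translate([1531, 0, 418]) cube([88, 1424, 17]);
translate([1703, 0, 418]) cube([88, 1424, 17]);


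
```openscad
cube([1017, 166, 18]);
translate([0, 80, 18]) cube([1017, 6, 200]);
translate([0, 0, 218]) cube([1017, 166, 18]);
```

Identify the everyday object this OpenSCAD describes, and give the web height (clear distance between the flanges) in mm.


An I-beam. The web height is 200 mm.

Two wide flanges with a thin centred web — an I-beam. Overall 236 mm minus two 18 mm flanges gives a web of 236 − 2·18 = 200 mm.


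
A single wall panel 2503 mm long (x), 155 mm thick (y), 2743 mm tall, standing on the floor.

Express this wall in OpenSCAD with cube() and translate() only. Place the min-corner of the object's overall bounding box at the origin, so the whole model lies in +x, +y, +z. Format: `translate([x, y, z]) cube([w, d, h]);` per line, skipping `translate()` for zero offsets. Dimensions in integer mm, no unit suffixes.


cube([2503, 155, 2743]);


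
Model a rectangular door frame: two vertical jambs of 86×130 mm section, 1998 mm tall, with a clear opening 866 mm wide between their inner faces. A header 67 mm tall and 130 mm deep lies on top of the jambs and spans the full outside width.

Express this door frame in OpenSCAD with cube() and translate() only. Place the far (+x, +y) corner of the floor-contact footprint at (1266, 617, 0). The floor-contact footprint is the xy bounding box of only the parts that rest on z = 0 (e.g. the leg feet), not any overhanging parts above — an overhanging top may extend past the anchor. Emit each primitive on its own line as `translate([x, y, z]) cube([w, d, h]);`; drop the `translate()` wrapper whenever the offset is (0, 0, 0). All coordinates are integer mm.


translate([228, 487, 0]) cube([86, 130, 1998]);
translate([1180, 487, 0]) cube([86, 130, 1998]);
translate([228, 487, 1998]) cube([1038, 130, 67]);


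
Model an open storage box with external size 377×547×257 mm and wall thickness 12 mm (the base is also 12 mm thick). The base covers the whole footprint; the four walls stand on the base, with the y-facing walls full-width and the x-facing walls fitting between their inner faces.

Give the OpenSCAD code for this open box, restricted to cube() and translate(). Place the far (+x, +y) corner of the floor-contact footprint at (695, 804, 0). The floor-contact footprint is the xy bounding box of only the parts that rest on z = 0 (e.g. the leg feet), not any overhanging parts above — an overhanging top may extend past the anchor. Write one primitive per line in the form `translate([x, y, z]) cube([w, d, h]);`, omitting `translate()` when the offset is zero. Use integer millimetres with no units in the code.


translate([318, 257, 0]) cube([377, 547, 12]);
translate([318, 257, 12]) cube([377, 12, 245]);
translate([318, 792, 12]) cube([377, 12, 245]);
translate([318, 269, 12]) cube([12, 523, 245]);
translate([683, 269, 12]) cube([12, 523, 245]);


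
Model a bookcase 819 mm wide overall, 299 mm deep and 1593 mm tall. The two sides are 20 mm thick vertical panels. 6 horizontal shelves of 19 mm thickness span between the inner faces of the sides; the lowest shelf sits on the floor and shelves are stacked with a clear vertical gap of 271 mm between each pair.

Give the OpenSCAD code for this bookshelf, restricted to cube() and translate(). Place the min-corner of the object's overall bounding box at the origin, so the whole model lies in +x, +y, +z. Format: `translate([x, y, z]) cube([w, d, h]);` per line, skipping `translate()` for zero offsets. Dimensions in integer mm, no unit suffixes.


cube([20, 299, 1593]);
translate([799, 0, 0]) cube([20, 299, 1593]);
translate([20, 0, 0]) cube([779, 299, 19]);
translate([20, 0, 290]) cube([779, 299, 19]);
translate([20, 0, 580]) cube([779, 299, 19]);
translate([20, 0, 870]) cube([779, 299, 19]);
translate([20, 0, 1160]) cube([779, 299, 19]);
translate([20, 0, 1450]) cube([779, 299, 19]);
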